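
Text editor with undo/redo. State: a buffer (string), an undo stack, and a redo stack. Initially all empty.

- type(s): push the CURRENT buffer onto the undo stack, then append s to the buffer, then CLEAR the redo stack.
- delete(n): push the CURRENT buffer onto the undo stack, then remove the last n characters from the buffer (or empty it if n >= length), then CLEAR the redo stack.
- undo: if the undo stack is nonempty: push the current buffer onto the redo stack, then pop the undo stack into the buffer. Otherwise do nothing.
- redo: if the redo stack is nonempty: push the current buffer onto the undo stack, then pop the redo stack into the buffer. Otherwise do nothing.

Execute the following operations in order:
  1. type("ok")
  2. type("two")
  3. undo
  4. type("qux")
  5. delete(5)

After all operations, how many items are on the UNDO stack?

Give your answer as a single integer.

After op 1 (type): buf='ok' undo_depth=1 redo_depth=0
After op 2 (type): buf='oktwo' undo_depth=2 redo_depth=0
After op 3 (undo): buf='ok' undo_depth=1 redo_depth=1
After op 4 (type): buf='okqux' undo_depth=2 redo_depth=0
After op 5 (delete): buf='(empty)' undo_depth=3 redo_depth=0

Answer: 3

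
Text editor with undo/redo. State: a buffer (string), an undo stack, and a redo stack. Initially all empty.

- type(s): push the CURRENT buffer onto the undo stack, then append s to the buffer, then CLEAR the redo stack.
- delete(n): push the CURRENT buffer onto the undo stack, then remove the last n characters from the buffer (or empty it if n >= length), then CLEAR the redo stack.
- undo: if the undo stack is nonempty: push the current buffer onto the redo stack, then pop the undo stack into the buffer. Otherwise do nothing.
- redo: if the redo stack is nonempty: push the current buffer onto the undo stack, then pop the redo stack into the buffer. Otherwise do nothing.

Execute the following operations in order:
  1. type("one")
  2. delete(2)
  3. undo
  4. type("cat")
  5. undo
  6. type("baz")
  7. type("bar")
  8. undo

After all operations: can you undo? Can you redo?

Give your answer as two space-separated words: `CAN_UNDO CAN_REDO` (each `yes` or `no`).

After op 1 (type): buf='one' undo_depth=1 redo_depth=0
After op 2 (delete): buf='o' undo_depth=2 redo_depth=0
After op 3 (undo): buf='one' undo_depth=1 redo_depth=1
After op 4 (type): buf='onecat' undo_depth=2 redo_depth=0
After op 5 (undo): buf='one' undo_depth=1 redo_depth=1
After op 6 (type): buf='onebaz' undo_depth=2 redo_depth=0
After op 7 (type): buf='onebazbar' undo_depth=3 redo_depth=0
After op 8 (undo): buf='onebaz' undo_depth=2 redo_depth=1

Answer: yes yes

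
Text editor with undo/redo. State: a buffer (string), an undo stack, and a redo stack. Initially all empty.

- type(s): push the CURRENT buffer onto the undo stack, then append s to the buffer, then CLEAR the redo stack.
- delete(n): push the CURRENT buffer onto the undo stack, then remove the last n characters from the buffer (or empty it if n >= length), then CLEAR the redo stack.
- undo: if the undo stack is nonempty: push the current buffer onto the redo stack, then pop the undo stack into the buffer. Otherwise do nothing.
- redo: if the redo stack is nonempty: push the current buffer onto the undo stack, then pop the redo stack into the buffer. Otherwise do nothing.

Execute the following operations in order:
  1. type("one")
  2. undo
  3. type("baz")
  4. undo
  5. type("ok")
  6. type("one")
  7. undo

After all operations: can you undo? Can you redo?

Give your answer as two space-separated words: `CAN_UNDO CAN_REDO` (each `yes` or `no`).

After op 1 (type): buf='one' undo_depth=1 redo_depth=0
After op 2 (undo): buf='(empty)' undo_depth=0 redo_depth=1
After op 3 (type): buf='baz' undo_depth=1 redo_depth=0
After op 4 (undo): buf='(empty)' undo_depth=0 redo_depth=1
After op 5 (type): buf='ok' undo_depth=1 redo_depth=0
After op 6 (type): buf='okone' undo_depth=2 redo_depth=0
After op 7 (undo): buf='ok' undo_depth=1 redo_depth=1

Answer: yes yes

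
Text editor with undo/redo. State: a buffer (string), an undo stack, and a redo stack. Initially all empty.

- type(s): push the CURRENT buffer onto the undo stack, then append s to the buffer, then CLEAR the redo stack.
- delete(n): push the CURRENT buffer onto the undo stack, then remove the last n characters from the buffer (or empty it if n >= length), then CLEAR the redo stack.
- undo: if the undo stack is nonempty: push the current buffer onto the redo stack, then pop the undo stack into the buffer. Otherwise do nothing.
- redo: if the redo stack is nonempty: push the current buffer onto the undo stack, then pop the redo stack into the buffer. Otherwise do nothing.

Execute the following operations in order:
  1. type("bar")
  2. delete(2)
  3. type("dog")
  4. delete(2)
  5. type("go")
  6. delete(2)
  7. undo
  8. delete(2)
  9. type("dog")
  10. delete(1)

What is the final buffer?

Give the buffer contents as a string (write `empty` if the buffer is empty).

Answer: bddo

Derivation:
After op 1 (type): buf='bar' undo_depth=1 redo_depth=0
After op 2 (delete): buf='b' undo_depth=2 redo_depth=0
After op 3 (type): buf='bdog' undo_depth=3 redo_depth=0
After op 4 (delete): buf='bd' undo_depth=4 redo_depth=0
After op 5 (type): buf='bdgo' undo_depth=5 redo_depth=0
After op 6 (delete): buf='bd' undo_depth=6 redo_depth=0
After op 7 (undo): buf='bdgo' undo_depth=5 redo_depth=1
After op 8 (delete): buf='bd' undo_depth=6 redo_depth=0
After op 9 (type): buf='bddog' undo_depth=7 redo_depth=0
After op 10 (delete): buf='bddo' undo_depth=8 redo_depth=0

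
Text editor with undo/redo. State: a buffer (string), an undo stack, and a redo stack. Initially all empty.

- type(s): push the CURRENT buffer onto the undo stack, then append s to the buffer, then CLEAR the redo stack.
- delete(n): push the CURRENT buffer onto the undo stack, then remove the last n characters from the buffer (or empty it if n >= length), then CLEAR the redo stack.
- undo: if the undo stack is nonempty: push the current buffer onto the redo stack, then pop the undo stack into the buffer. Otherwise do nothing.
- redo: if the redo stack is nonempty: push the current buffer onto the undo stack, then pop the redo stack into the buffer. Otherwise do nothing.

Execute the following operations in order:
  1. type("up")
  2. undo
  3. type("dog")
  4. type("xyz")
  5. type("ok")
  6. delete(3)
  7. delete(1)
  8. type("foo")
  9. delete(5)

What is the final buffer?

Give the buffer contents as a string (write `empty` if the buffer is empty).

After op 1 (type): buf='up' undo_depth=1 redo_depth=0
After op 2 (undo): buf='(empty)' undo_depth=0 redo_depth=1
After op 3 (type): buf='dog' undo_depth=1 redo_depth=0
After op 4 (type): buf='dogxyz' undo_depth=2 redo_depth=0
After op 5 (type): buf='dogxyzok' undo_depth=3 redo_depth=0
After op 6 (delete): buf='dogxy' undo_depth=4 redo_depth=0
After op 7 (delete): buf='dogx' undo_depth=5 redo_depth=0
After op 8 (type): buf='dogxfoo' undo_depth=6 redo_depth=0
After op 9 (delete): buf='do' undo_depth=7 redo_depth=0

Answer: do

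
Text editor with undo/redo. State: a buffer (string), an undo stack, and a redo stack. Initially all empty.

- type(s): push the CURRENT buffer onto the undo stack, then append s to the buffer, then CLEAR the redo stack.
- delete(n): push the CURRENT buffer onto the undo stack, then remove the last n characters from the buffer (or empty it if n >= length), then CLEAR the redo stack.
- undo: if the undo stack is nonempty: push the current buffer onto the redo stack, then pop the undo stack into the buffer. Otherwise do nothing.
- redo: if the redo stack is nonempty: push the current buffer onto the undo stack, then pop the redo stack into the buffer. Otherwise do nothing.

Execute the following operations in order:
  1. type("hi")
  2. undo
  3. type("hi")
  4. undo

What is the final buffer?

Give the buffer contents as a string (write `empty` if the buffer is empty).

After op 1 (type): buf='hi' undo_depth=1 redo_depth=0
After op 2 (undo): buf='(empty)' undo_depth=0 redo_depth=1
After op 3 (type): buf='hi' undo_depth=1 redo_depth=0
After op 4 (undo): buf='(empty)' undo_depth=0 redo_depth=1

Answer: empty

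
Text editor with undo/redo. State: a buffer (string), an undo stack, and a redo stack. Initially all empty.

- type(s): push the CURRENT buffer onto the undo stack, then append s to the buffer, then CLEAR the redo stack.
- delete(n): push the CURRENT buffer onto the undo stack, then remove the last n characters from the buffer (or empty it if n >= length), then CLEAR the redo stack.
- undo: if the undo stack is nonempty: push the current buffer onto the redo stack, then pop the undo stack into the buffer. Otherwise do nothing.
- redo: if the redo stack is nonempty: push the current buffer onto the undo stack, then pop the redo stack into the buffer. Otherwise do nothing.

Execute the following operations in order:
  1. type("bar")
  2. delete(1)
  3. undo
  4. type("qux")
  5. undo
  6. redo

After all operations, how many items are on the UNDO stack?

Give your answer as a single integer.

Answer: 2

Derivation:
After op 1 (type): buf='bar' undo_depth=1 redo_depth=0
After op 2 (delete): buf='ba' undo_depth=2 redo_depth=0
After op 3 (undo): buf='bar' undo_depth=1 redo_depth=1
After op 4 (type): buf='barqux' undo_depth=2 redo_depth=0
After op 5 (undo): buf='bar' undo_depth=1 redo_depth=1
After op 6 (redo): buf='barqux' undo_depth=2 redo_depth=0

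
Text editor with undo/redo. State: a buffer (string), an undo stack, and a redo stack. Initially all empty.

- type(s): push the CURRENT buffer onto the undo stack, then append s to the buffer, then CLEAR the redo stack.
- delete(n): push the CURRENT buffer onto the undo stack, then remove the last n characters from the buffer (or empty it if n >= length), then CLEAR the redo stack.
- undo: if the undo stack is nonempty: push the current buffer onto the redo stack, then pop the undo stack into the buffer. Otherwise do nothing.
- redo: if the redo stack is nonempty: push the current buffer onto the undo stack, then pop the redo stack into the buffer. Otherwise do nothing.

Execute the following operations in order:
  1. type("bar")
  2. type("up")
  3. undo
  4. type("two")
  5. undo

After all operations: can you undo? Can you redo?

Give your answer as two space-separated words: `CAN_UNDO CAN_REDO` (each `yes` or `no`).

After op 1 (type): buf='bar' undo_depth=1 redo_depth=0
After op 2 (type): buf='barup' undo_depth=2 redo_depth=0
After op 3 (undo): buf='bar' undo_depth=1 redo_depth=1
After op 4 (type): buf='bartwo' undo_depth=2 redo_depth=0
After op 5 (undo): buf='bar' undo_depth=1 redo_depth=1

Answer: yes yes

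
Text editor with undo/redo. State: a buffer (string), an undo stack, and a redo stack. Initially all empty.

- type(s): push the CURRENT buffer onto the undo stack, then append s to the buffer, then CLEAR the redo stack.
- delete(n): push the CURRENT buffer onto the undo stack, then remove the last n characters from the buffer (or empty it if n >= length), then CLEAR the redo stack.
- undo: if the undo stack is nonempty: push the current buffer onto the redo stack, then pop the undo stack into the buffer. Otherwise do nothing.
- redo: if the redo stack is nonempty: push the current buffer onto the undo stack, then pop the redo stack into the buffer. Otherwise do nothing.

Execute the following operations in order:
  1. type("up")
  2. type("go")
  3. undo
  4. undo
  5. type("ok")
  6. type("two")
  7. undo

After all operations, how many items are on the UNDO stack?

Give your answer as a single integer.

Answer: 1

Derivation:
After op 1 (type): buf='up' undo_depth=1 redo_depth=0
After op 2 (type): buf='upgo' undo_depth=2 redo_depth=0
After op 3 (undo): buf='up' undo_depth=1 redo_depth=1
After op 4 (undo): buf='(empty)' undo_depth=0 redo_depth=2
After op 5 (type): buf='ok' undo_depth=1 redo_depth=0
After op 6 (type): buf='oktwo' undo_depth=2 redo_depth=0
After op 7 (undo): buf='ok' undo_depth=1 redo_depth=1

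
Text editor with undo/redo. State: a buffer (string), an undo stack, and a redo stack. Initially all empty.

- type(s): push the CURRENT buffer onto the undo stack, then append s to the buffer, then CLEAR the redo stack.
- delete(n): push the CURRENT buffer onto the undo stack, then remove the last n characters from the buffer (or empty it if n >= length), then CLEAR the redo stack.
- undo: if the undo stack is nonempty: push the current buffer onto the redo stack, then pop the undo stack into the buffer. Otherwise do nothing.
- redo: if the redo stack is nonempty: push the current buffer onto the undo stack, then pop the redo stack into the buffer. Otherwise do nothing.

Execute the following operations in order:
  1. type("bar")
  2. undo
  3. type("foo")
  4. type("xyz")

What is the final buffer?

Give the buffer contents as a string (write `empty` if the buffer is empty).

After op 1 (type): buf='bar' undo_depth=1 redo_depth=0
After op 2 (undo): buf='(empty)' undo_depth=0 redo_depth=1
After op 3 (type): buf='foo' undo_depth=1 redo_depth=0
After op 4 (type): buf='fooxyz' undo_depth=2 redo_depth=0

Answer: fooxyz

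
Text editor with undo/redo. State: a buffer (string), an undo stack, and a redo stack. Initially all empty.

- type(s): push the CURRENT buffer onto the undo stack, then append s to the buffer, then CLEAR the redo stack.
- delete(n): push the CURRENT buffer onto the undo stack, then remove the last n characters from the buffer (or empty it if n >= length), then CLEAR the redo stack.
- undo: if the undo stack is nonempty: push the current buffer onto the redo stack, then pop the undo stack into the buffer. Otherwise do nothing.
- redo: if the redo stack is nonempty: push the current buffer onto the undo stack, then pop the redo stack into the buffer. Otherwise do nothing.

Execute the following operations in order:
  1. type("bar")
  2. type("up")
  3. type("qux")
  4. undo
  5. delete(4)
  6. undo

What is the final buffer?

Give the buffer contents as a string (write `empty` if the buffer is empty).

Answer: barup

Derivation:
After op 1 (type): buf='bar' undo_depth=1 redo_depth=0
After op 2 (type): buf='barup' undo_depth=2 redo_depth=0
After op 3 (type): buf='barupqux' undo_depth=3 redo_depth=0
After op 4 (undo): buf='barup' undo_depth=2 redo_depth=1
After op 5 (delete): buf='b' undo_depth=3 redo_depth=0
After op 6 (undo): buf='barup' undo_depth=2 redo_depth=1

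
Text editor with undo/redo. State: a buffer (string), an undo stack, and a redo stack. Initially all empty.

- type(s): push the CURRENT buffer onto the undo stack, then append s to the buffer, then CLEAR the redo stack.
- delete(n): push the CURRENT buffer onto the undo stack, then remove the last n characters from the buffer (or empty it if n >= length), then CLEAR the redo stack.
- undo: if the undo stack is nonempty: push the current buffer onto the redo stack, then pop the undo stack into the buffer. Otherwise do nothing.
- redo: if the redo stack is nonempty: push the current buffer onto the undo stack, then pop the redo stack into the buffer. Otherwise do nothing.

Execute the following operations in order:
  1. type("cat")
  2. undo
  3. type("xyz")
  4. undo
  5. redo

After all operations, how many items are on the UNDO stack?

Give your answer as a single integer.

Answer: 1

Derivation:
After op 1 (type): buf='cat' undo_depth=1 redo_depth=0
After op 2 (undo): buf='(empty)' undo_depth=0 redo_depth=1
After op 3 (type): buf='xyz' undo_depth=1 redo_depth=0
After op 4 (undo): buf='(empty)' undo_depth=0 redo_depth=1
After op 5 (redo): buf='xyz' undo_depth=1 redo_depth=0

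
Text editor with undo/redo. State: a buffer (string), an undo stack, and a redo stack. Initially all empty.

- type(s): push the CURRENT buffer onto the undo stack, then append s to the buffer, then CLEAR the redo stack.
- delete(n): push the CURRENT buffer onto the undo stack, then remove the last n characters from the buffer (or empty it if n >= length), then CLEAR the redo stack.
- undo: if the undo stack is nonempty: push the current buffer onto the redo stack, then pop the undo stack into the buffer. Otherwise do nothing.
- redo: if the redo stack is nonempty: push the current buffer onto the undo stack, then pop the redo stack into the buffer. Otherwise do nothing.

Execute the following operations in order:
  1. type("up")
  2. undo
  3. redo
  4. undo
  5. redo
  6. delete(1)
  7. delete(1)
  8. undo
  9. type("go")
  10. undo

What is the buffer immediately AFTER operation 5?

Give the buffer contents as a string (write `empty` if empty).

After op 1 (type): buf='up' undo_depth=1 redo_depth=0
After op 2 (undo): buf='(empty)' undo_depth=0 redo_depth=1
After op 3 (redo): buf='up' undo_depth=1 redo_depth=0
After op 4 (undo): buf='(empty)' undo_depth=0 redo_depth=1
After op 5 (redo): buf='up' undo_depth=1 redo_depth=0

Answer: up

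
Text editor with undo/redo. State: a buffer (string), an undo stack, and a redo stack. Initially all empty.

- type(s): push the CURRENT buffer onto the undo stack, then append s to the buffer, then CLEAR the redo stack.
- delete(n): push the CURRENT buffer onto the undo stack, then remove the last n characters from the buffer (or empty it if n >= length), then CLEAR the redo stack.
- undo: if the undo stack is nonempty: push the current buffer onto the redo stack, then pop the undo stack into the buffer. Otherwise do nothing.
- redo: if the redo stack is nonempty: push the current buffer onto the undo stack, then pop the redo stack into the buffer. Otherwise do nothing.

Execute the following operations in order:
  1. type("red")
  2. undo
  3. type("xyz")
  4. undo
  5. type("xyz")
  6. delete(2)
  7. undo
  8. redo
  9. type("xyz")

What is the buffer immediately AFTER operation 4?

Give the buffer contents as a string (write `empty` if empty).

Answer: empty

Derivation:
After op 1 (type): buf='red' undo_depth=1 redo_depth=0
After op 2 (undo): buf='(empty)' undo_depth=0 redo_depth=1
After op 3 (type): buf='xyz' undo_depth=1 redo_depth=0
After op 4 (undo): buf='(empty)' undo_depth=0 redo_depth=1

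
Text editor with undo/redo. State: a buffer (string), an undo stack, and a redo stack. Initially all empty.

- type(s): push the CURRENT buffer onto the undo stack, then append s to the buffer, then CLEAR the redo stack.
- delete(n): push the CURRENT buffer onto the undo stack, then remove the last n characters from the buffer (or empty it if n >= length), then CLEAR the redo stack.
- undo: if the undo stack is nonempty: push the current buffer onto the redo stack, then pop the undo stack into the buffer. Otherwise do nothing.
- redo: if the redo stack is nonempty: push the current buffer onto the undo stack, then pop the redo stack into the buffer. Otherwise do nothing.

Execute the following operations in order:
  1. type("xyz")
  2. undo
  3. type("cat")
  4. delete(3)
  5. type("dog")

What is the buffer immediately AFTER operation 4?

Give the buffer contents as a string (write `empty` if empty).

After op 1 (type): buf='xyz' undo_depth=1 redo_depth=0
After op 2 (undo): buf='(empty)' undo_depth=0 redo_depth=1
After op 3 (type): buf='cat' undo_depth=1 redo_depth=0
After op 4 (delete): buf='(empty)' undo_depth=2 redo_depth=0

Answer: empty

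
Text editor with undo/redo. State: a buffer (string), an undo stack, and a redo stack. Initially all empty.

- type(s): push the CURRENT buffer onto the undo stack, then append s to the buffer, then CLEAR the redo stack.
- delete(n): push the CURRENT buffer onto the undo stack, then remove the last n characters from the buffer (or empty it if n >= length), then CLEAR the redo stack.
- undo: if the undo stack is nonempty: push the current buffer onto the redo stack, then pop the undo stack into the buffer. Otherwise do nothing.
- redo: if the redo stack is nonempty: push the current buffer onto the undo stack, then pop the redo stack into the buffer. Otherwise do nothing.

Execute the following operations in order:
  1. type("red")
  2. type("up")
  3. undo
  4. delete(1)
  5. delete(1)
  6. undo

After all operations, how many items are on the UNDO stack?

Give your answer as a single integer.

After op 1 (type): buf='red' undo_depth=1 redo_depth=0
After op 2 (type): buf='redup' undo_depth=2 redo_depth=0
After op 3 (undo): buf='red' undo_depth=1 redo_depth=1
After op 4 (delete): buf='re' undo_depth=2 redo_depth=0
After op 5 (delete): buf='r' undo_depth=3 redo_depth=0
After op 6 (undo): buf='re' undo_depth=2 redo_depth=1

Answer: 2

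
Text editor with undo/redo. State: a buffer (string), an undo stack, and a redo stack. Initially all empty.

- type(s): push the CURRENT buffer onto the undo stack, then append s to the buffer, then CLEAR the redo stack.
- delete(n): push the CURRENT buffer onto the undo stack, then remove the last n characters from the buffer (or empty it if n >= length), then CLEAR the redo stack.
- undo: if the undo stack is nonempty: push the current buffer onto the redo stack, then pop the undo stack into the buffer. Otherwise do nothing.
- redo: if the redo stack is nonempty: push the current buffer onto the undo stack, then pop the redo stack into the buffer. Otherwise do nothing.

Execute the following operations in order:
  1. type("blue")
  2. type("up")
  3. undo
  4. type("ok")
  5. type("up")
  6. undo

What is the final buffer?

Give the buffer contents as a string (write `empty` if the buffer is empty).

Answer: blueok

Derivation:
After op 1 (type): buf='blue' undo_depth=1 redo_depth=0
After op 2 (type): buf='blueup' undo_depth=2 redo_depth=0
After op 3 (undo): buf='blue' undo_depth=1 redo_depth=1
After op 4 (type): buf='blueok' undo_depth=2 redo_depth=0
After op 5 (type): buf='blueokup' undo_depth=3 redo_depth=0
After op 6 (undo): buf='blueok' undo_depth=2 redo_depth=1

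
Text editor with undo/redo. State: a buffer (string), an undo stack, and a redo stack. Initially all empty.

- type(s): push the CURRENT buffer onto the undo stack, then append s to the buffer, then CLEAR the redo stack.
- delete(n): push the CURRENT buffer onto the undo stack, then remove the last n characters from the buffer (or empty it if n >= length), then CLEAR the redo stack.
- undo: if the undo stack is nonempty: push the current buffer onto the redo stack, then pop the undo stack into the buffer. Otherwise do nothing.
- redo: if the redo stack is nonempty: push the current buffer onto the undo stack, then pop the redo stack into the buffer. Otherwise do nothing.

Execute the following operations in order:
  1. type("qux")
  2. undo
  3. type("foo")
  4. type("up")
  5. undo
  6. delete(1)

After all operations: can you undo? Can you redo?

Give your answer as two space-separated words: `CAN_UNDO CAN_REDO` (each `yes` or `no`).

Answer: yes no

Derivation:
After op 1 (type): buf='qux' undo_depth=1 redo_depth=0
After op 2 (undo): buf='(empty)' undo_depth=0 redo_depth=1
After op 3 (type): buf='foo' undo_depth=1 redo_depth=0
After op 4 (type): buf='fooup' undo_depth=2 redo_depth=0
After op 5 (undo): buf='foo' undo_depth=1 redo_depth=1
After op 6 (delete): buf='fo' undo_depth=2 redo_depth=0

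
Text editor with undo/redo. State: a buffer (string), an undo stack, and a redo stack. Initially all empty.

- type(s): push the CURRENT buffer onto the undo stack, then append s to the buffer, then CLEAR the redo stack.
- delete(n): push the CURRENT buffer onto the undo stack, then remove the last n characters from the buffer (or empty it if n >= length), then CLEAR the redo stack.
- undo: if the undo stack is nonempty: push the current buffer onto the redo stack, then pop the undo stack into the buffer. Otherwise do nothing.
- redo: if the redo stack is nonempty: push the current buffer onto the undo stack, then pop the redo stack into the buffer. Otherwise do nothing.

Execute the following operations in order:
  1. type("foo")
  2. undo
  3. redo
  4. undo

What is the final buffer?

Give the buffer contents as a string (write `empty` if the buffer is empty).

Answer: empty

Derivation:
After op 1 (type): buf='foo' undo_depth=1 redo_depth=0
After op 2 (undo): buf='(empty)' undo_depth=0 redo_depth=1
After op 3 (redo): buf='foo' undo_depth=1 redo_depth=0
After op 4 (undo): buf='(empty)' undo_depth=0 redo_depth=1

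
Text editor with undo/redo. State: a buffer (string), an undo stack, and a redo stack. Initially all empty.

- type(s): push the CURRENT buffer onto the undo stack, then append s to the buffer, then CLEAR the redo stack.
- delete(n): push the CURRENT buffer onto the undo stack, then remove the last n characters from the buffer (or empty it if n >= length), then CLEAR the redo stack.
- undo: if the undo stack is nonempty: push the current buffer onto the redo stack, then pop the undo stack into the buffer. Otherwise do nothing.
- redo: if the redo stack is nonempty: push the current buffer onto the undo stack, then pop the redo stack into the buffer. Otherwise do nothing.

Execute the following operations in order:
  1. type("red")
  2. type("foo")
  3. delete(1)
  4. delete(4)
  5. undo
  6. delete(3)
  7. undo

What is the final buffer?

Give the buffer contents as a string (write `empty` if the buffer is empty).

Answer: redfo

Derivation:
After op 1 (type): buf='red' undo_depth=1 redo_depth=0
After op 2 (type): buf='redfoo' undo_depth=2 redo_depth=0
After op 3 (delete): buf='redfo' undo_depth=3 redo_depth=0
After op 4 (delete): buf='r' undo_depth=4 redo_depth=0
After op 5 (undo): buf='redfo' undo_depth=3 redo_depth=1
After op 6 (delete): buf='re' undo_depth=4 redo_depth=0
After op 7 (undo): buf='redfo' undo_depth=3 redo_depth=1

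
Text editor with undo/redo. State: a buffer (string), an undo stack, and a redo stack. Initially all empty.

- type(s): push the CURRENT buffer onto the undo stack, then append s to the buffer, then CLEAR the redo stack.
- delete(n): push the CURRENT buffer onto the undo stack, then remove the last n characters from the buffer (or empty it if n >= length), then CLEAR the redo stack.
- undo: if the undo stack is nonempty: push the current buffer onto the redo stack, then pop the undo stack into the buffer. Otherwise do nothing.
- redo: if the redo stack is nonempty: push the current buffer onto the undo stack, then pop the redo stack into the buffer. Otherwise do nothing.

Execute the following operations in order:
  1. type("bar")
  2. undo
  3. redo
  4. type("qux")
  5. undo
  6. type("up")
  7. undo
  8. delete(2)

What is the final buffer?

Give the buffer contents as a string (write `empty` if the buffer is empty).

After op 1 (type): buf='bar' undo_depth=1 redo_depth=0
After op 2 (undo): buf='(empty)' undo_depth=0 redo_depth=1
After op 3 (redo): buf='bar' undo_depth=1 redo_depth=0
After op 4 (type): buf='barqux' undo_depth=2 redo_depth=0
After op 5 (undo): buf='bar' undo_depth=1 redo_depth=1
After op 6 (type): buf='barup' undo_depth=2 redo_depth=0
After op 7 (undo): buf='bar' undo_depth=1 redo_depth=1
After op 8 (delete): buf='b' undo_depth=2 redo_depth=0

Answer: b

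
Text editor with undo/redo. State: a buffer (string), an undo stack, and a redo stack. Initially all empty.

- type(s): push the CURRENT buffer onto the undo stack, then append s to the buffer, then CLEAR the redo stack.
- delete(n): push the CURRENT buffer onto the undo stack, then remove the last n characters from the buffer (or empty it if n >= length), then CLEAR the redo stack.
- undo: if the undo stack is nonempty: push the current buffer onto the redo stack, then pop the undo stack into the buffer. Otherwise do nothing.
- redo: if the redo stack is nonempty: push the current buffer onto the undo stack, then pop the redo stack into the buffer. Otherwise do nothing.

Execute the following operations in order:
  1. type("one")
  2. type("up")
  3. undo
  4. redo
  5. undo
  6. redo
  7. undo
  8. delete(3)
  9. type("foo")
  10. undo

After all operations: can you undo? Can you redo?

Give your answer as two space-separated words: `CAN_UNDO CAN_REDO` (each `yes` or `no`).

Answer: yes yes

Derivation:
After op 1 (type): buf='one' undo_depth=1 redo_depth=0
After op 2 (type): buf='oneup' undo_depth=2 redo_depth=0
After op 3 (undo): buf='one' undo_depth=1 redo_depth=1
After op 4 (redo): buf='oneup' undo_depth=2 redo_depth=0
After op 5 (undo): buf='one' undo_depth=1 redo_depth=1
After op 6 (redo): buf='oneup' undo_depth=2 redo_depth=0
After op 7 (undo): buf='one' undo_depth=1 redo_depth=1
After op 8 (delete): buf='(empty)' undo_depth=2 redo_depth=0
After op 9 (type): buf='foo' undo_depth=3 redo_depth=0
After op 10 (undo): buf='(empty)' undo_depth=2 redo_depth=1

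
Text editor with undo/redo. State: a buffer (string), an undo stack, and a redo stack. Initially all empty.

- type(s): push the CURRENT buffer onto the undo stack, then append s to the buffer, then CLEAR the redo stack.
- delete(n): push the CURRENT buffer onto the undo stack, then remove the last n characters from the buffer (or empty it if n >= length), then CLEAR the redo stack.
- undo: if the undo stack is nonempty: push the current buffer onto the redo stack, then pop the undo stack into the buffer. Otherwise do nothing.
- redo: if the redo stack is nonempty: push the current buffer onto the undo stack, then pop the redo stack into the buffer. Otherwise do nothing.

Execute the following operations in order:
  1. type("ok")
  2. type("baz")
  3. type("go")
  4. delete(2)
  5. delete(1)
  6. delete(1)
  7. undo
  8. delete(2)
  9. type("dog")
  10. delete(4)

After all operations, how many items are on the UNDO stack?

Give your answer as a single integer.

After op 1 (type): buf='ok' undo_depth=1 redo_depth=0
After op 2 (type): buf='okbaz' undo_depth=2 redo_depth=0
After op 3 (type): buf='okbazgo' undo_depth=3 redo_depth=0
After op 4 (delete): buf='okbaz' undo_depth=4 redo_depth=0
After op 5 (delete): buf='okba' undo_depth=5 redo_depth=0
After op 6 (delete): buf='okb' undo_depth=6 redo_depth=0
After op 7 (undo): buf='okba' undo_depth=5 redo_depth=1
After op 8 (delete): buf='ok' undo_depth=6 redo_depth=0
After op 9 (type): buf='okdog' undo_depth=7 redo_depth=0
After op 10 (delete): buf='o' undo_depth=8 redo_depth=0

Answer: 8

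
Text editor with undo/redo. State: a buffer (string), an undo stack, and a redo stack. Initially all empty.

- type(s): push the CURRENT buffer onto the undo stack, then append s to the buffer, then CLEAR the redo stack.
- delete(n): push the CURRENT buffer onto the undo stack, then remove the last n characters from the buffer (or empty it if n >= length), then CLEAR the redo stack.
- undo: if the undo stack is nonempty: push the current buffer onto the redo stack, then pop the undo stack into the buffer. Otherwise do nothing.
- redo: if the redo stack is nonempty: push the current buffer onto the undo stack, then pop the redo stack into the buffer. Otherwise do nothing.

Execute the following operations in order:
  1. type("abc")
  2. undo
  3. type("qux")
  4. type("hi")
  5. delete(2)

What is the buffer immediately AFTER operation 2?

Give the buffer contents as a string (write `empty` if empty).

Answer: empty

Derivation:
After op 1 (type): buf='abc' undo_depth=1 redo_depth=0
After op 2 (undo): buf='(empty)' undo_depth=0 redo_depth=1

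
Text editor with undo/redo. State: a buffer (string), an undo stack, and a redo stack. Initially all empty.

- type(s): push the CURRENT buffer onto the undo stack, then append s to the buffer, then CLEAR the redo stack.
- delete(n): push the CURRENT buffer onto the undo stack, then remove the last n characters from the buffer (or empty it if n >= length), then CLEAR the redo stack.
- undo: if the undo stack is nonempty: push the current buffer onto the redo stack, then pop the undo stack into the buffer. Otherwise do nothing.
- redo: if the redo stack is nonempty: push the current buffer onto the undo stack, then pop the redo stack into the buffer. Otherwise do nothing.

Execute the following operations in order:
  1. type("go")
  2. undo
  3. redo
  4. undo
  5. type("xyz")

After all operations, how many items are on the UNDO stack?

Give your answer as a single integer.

Answer: 1

Derivation:
After op 1 (type): buf='go' undo_depth=1 redo_depth=0
After op 2 (undo): buf='(empty)' undo_depth=0 redo_depth=1
After op 3 (redo): buf='go' undo_depth=1 redo_depth=0
After op 4 (undo): buf='(empty)' undo_depth=0 redo_depth=1
After op 5 (type): buf='xyz' undo_depth=1 redo_depth=0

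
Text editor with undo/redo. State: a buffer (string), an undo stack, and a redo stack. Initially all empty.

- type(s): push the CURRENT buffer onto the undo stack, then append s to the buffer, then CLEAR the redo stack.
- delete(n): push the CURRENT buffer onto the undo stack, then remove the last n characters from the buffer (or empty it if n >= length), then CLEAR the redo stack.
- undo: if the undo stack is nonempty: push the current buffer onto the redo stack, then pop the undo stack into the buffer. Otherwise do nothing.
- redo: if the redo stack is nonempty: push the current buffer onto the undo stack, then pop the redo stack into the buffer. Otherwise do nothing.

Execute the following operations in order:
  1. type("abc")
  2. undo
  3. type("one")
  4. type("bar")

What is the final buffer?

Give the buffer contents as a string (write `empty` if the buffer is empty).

After op 1 (type): buf='abc' undo_depth=1 redo_depth=0
After op 2 (undo): buf='(empty)' undo_depth=0 redo_depth=1
After op 3 (type): buf='one' undo_depth=1 redo_depth=0
After op 4 (type): buf='onebar' undo_depth=2 redo_depth=0

Answer: onebar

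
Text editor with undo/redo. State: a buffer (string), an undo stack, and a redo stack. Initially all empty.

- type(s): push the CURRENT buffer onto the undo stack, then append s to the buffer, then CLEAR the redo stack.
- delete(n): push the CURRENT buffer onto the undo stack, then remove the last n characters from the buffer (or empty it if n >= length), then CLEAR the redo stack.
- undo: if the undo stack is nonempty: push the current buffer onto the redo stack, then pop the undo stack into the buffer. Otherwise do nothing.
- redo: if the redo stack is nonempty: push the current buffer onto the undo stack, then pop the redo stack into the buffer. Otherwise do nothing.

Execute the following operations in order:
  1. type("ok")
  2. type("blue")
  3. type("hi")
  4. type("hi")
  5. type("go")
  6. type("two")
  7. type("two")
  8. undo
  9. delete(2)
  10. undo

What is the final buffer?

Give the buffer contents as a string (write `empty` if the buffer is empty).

After op 1 (type): buf='ok' undo_depth=1 redo_depth=0
After op 2 (type): buf='okblue' undo_depth=2 redo_depth=0
After op 3 (type): buf='okbluehi' undo_depth=3 redo_depth=0
After op 4 (type): buf='okbluehihi' undo_depth=4 redo_depth=0
After op 5 (type): buf='okbluehihigo' undo_depth=5 redo_depth=0
After op 6 (type): buf='okbluehihigotwo' undo_depth=6 redo_depth=0
After op 7 (type): buf='okbluehihigotwotwo' undo_depth=7 redo_depth=0
After op 8 (undo): buf='okbluehihigotwo' undo_depth=6 redo_depth=1
After op 9 (delete): buf='okbluehihigot' undo_depth=7 redo_depth=0
After op 10 (undo): buf='okbluehihigotwo' undo_depth=6 redo_depth=1

Answer: okbluehihigotwo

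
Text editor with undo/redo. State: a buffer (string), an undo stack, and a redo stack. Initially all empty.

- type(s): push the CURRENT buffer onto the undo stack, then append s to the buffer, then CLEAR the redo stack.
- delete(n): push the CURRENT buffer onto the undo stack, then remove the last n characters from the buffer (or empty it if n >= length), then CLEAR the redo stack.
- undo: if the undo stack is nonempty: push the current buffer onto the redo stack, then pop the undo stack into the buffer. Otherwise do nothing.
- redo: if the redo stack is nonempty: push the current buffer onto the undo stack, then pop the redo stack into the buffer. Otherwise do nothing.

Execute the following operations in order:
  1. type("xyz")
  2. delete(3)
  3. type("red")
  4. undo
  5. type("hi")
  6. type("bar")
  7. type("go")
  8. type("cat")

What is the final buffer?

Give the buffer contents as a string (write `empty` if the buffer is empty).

Answer: hibargocat

Derivation:
After op 1 (type): buf='xyz' undo_depth=1 redo_depth=0
After op 2 (delete): buf='(empty)' undo_depth=2 redo_depth=0
After op 3 (type): buf='red' undo_depth=3 redo_depth=0
After op 4 (undo): buf='(empty)' undo_depth=2 redo_depth=1
After op 5 (type): buf='hi' undo_depth=3 redo_depth=0
After op 6 (type): buf='hibar' undo_depth=4 redo_depth=0
After op 7 (type): buf='hibargo' undo_depth=5 redo_depth=0
After op 8 (type): buf='hibargocat' undo_depth=6 redo_depth=0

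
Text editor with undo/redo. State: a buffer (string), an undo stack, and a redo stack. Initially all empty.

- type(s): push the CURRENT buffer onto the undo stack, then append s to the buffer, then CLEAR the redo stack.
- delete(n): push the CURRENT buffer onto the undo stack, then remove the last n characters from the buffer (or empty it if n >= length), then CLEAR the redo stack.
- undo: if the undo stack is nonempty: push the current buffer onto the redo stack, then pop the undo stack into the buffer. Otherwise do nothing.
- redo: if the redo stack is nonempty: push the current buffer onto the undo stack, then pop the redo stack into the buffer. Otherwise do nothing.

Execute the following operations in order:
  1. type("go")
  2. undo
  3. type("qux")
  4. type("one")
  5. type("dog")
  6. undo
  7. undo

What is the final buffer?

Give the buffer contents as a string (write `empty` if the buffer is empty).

After op 1 (type): buf='go' undo_depth=1 redo_depth=0
After op 2 (undo): buf='(empty)' undo_depth=0 redo_depth=1
After op 3 (type): buf='qux' undo_depth=1 redo_depth=0
After op 4 (type): buf='quxone' undo_depth=2 redo_depth=0
After op 5 (type): buf='quxonedog' undo_depth=3 redo_depth=0
After op 6 (undo): buf='quxone' undo_depth=2 redo_depth=1
After op 7 (undo): buf='qux' undo_depth=1 redo_depth=2

Answer: qux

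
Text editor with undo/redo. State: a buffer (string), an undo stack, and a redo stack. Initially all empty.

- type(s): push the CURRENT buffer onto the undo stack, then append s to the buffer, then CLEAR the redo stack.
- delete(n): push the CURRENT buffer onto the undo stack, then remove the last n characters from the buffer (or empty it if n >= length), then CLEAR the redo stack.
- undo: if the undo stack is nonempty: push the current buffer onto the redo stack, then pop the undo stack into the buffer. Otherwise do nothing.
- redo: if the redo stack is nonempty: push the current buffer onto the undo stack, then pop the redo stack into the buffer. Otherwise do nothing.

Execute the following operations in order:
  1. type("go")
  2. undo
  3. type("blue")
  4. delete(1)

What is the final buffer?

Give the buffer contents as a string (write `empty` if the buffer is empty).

After op 1 (type): buf='go' undo_depth=1 redo_depth=0
After op 2 (undo): buf='(empty)' undo_depth=0 redo_depth=1
After op 3 (type): buf='blue' undo_depth=1 redo_depth=0
After op 4 (delete): buf='blu' undo_depth=2 redo_depth=0

Answer: blu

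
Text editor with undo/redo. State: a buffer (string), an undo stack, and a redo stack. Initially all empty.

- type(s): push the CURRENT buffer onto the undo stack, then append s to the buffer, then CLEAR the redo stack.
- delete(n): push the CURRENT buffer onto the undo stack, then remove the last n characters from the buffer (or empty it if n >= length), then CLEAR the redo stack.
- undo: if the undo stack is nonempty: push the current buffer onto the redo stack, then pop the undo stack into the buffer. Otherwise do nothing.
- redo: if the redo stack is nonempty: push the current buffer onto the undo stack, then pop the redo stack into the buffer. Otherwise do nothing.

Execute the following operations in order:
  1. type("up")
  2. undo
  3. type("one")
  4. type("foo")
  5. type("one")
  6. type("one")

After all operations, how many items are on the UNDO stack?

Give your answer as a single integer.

Answer: 4

Derivation:
After op 1 (type): buf='up' undo_depth=1 redo_depth=0
After op 2 (undo): buf='(empty)' undo_depth=0 redo_depth=1
After op 3 (type): buf='one' undo_depth=1 redo_depth=0
After op 4 (type): buf='onefoo' undo_depth=2 redo_depth=0
After op 5 (type): buf='onefooone' undo_depth=3 redo_depth=0
After op 6 (type): buf='onefoooneone' undo_depth=4 redo_depth=0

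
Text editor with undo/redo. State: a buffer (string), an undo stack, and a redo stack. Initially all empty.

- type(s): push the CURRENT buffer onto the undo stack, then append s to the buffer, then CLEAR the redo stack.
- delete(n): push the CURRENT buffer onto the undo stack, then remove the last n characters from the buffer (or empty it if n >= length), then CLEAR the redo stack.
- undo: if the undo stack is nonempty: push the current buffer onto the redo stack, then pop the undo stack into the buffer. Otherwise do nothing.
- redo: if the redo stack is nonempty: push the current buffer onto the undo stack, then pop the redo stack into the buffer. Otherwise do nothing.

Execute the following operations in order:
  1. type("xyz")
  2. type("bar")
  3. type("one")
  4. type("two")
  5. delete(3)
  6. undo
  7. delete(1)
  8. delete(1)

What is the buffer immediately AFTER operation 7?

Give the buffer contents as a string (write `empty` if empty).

After op 1 (type): buf='xyz' undo_depth=1 redo_depth=0
After op 2 (type): buf='xyzbar' undo_depth=2 redo_depth=0
After op 3 (type): buf='xyzbarone' undo_depth=3 redo_depth=0
After op 4 (type): buf='xyzbaronetwo' undo_depth=4 redo_depth=0
After op 5 (delete): buf='xyzbarone' undo_depth=5 redo_depth=0
After op 6 (undo): buf='xyzbaronetwo' undo_depth=4 redo_depth=1
After op 7 (delete): buf='xyzbaronetw' undo_depth=5 redo_depth=0

Answer: xyzbaronetw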